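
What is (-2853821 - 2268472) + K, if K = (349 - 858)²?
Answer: -4863212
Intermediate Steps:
K = 259081 (K = (-509)² = 259081)
(-2853821 - 2268472) + K = (-2853821 - 2268472) + 259081 = -5122293 + 259081 = -4863212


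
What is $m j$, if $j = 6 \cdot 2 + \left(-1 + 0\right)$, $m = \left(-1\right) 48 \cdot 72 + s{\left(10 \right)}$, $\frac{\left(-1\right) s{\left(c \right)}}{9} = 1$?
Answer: $-38115$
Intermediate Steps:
$s{\left(c \right)} = -9$ ($s{\left(c \right)} = \left(-9\right) 1 = -9$)
$m = -3465$ ($m = \left(-1\right) 48 \cdot 72 - 9 = \left(-48\right) 72 - 9 = -3456 - 9 = -3465$)
$j = 11$ ($j = 12 - 1 = 11$)
$m j = \left(-3465\right) 11 = -38115$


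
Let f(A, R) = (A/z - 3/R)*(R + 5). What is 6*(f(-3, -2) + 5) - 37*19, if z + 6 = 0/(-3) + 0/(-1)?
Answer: -637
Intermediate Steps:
z = -6 (z = -6 + (0/(-3) + 0/(-1)) = -6 + (0*(-⅓) + 0*(-1)) = -6 + (0 + 0) = -6 + 0 = -6)
f(A, R) = (5 + R)*(-3/R - A/6) (f(A, R) = (A/(-6) - 3/R)*(R + 5) = (A*(-⅙) - 3/R)*(5 + R) = (-A/6 - 3/R)*(5 + R) = (-3/R - A/6)*(5 + R) = (5 + R)*(-3/R - A/6))
6*(f(-3, -2) + 5) - 37*19 = 6*((⅙)*(-90 - 2*(-18 - 5*(-3) - 1*(-3)*(-2)))/(-2) + 5) - 37*19 = 6*((⅙)*(-½)*(-90 - 2*(-18 + 15 - 6)) + 5) - 703 = 6*((⅙)*(-½)*(-90 - 2*(-9)) + 5) - 703 = 6*((⅙)*(-½)*(-90 + 18) + 5) - 703 = 6*((⅙)*(-½)*(-72) + 5) - 703 = 6*(6 + 5) - 703 = 6*11 - 703 = 66 - 703 = -637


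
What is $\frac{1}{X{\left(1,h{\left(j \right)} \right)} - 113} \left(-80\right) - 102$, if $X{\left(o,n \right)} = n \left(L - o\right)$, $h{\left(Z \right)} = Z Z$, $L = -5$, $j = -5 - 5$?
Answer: $- \frac{72646}{713} \approx -101.89$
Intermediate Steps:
$j = -10$ ($j = -5 - 5 = -10$)
$h{\left(Z \right)} = Z^{2}$
$X{\left(o,n \right)} = n \left(-5 - o\right)$
$\frac{1}{X{\left(1,h{\left(j \right)} \right)} - 113} \left(-80\right) - 102 = \frac{1}{- \left(-10\right)^{2} \left(5 + 1\right) - 113} \left(-80\right) - 102 = \frac{1}{\left(-1\right) 100 \cdot 6 - 113} \left(-80\right) - 102 = \frac{1}{-600 - 113} \left(-80\right) - 102 = \frac{1}{-713} \left(-80\right) - 102 = \left(- \frac{1}{713}\right) \left(-80\right) - 102 = \frac{80}{713} - 102 = - \frac{72646}{713}$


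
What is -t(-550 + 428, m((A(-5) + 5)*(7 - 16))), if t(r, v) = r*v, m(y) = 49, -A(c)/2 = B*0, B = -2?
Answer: 5978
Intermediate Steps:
A(c) = 0 (A(c) = -(-4)*0 = -2*0 = 0)
-t(-550 + 428, m((A(-5) + 5)*(7 - 16))) = -(-550 + 428)*49 = -(-122)*49 = -1*(-5978) = 5978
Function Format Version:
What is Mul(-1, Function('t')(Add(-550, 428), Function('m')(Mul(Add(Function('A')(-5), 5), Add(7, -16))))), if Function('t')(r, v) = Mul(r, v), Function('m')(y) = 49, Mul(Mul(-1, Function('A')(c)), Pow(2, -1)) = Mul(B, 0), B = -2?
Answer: 5978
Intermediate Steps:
Function('A')(c) = 0 (Function('A')(c) = Mul(-2, Mul(-2, 0)) = Mul(-2, 0) = 0)
Mul(-1, Function('t')(Add(-550, 428), Function('m')(Mul(Add(Function('A')(-5), 5), Add(7, -16))))) = Mul(-1, Mul(Add(-550, 428), 49)) = Mul(-1, Mul(-122, 49)) = Mul(-1, -5978) = 5978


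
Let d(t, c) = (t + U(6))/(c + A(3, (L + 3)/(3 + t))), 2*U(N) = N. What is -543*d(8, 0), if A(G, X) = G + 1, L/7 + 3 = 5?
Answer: -5973/4 ≈ -1493.3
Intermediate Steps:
L = 14 (L = -21 + 7*5 = -21 + 35 = 14)
A(G, X) = 1 + G
U(N) = N/2
d(t, c) = (3 + t)/(4 + c) (d(t, c) = (t + (½)*6)/(c + (1 + 3)) = (t + 3)/(c + 4) = (3 + t)/(4 + c))
-543*d(8, 0) = -543*(3 + 8)/(4 + 0) = -543*11/4 = -5973/4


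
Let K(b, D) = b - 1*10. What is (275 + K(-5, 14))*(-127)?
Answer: -33020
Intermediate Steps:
K(b, D) = -10 + b (K(b, D) = b - 10 = -10 + b)
(275 + K(-5, 14))*(-127) = (275 + (-10 - 5))*(-127) = (275 - 15)*(-127) = 260*(-127) = -33020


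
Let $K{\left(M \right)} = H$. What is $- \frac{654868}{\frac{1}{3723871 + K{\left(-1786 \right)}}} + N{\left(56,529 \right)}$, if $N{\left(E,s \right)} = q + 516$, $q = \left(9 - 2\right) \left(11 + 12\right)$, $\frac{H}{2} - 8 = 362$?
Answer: $-2439128555671$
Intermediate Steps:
$H = 740$ ($H = 16 + 2 \cdot 362 = 16 + 724 = 740$)
$q = 161$ ($q = 7 \cdot 23 = 161$)
$K{\left(M \right)} = 740$
$N{\left(E,s \right)} = 677$ ($N{\left(E,s \right)} = 161 + 516 = 677$)
$- \frac{654868}{\frac{1}{3723871 + K{\left(-1786 \right)}}} + N{\left(56,529 \right)} = - \frac{654868}{\frac{1}{3723871 + 740}} + 677 = - \frac{654868}{\frac{1}{3724611}} + 677 = - 654868 \frac{1}{\frac{1}{3724611}} + 677 = \left(-654868\right) 3724611 + 677 = -2439128556348 + 677 = -2439128555671$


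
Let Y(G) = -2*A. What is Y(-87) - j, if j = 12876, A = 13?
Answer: -12902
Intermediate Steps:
Y(G) = -26 (Y(G) = -2*13 = -26)
Y(-87) - j = -26 - 1*12876 = -26 - 12876 = -12902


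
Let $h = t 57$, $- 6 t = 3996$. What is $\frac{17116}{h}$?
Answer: $- \frac{8558}{18981} \approx -0.45087$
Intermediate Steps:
$t = -666$ ($t = \left(- \frac{1}{6}\right) 3996 = -666$)
$h = -37962$ ($h = \left(-666\right) 57 = -37962$)
$\frac{17116}{h} = \frac{17116}{-37962} = 17116 \left(- \frac{1}{37962}\right) = - \frac{8558}{18981}$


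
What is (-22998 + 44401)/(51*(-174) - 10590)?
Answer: -21403/19464 ≈ -1.0996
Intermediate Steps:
(-22998 + 44401)/(51*(-174) - 10590) = 21403/(-8874 - 10590) = 21403/(-19464) = 21403*(-1/19464) = -21403/19464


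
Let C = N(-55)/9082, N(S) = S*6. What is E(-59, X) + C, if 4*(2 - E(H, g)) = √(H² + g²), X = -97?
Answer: 8917/4541 - √12890/4 ≈ -26.420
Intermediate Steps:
N(S) = 6*S
C = -165/4541 (C = (6*(-55))/9082 = -330*1/9082 = -165/4541 ≈ -0.036336)
E(H, g) = 2 - √(H² + g²)/4
E(-59, X) + C = (2 - √((-59)² + (-97)²)/4) - 165/4541 = (2 - √(3481 + 9409)/4) - 165/4541 = (2 - √12890/4) - 165/4541 = 8917/4541 - √12890/4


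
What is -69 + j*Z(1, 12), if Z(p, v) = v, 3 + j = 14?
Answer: 63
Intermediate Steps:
j = 11 (j = -3 + 14 = 11)
-69 + j*Z(1, 12) = -69 + 11*12 = -69 + 132 = 63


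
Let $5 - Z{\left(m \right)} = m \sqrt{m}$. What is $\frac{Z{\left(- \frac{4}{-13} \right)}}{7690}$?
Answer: $\frac{1}{1538} - \frac{4 \sqrt{13}}{649805} \approx 0.000628$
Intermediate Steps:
$Z{\left(m \right)} = 5 - m^{\frac{3}{2}}$ ($Z{\left(m \right)} = 5 - m \sqrt{m} = 5 - m^{\frac{3}{2}}$)
$\frac{Z{\left(- \frac{4}{-13} \right)}}{7690} = \frac{5 - \left(- \frac{4}{-13}\right)^{\frac{3}{2}}}{7690} = \left(5 - \left(\left(-4\right) \left(- \frac{1}{13}\right)\right)^{\frac{3}{2}}\right) \frac{1}{7690} = \left(5 - \left(\frac{4}{13}\right)^{\frac{3}{2}}\right) \frac{1}{7690} = \left(5 - \frac{8 \sqrt{13}}{169}\right) \frac{1}{7690} = \frac{1}{1538} - \frac{4 \sqrt{13}}{649805}$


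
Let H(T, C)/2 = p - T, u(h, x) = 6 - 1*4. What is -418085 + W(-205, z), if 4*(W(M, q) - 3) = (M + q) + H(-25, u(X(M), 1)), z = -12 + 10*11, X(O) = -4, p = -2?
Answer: -1672389/4 ≈ -4.1810e+5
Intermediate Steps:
u(h, x) = 2 (u(h, x) = 6 - 4 = 2)
H(T, C) = -4 - 2*T (H(T, C) = 2*(-2 - T) = -4 - 2*T)
z = 98 (z = -12 + 110 = 98)
W(M, q) = 29/2 + M/4 + q/4 (W(M, q) = 3 + ((M + q) + (-4 - 2*(-25)))/4 = 3 + ((M + q) + (-4 + 50))/4 = 3 + ((M + q) + 46)/4 = 3 + (46 + M + q)/4 = 3 + (23/2 + M/4 + q/4) = 29/2 + M/4 + q/4)
-418085 + W(-205, z) = -418085 + (29/2 + (¼)*(-205) + (¼)*98) = -418085 + (29/2 - 205/4 + 49/2) = -418085 - 49/4 = -1672389/4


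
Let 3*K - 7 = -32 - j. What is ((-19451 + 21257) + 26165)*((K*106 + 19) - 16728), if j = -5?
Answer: -1461400837/3 ≈ -4.8713e+8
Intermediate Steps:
K = -20/3 (K = 7/3 + (-32 - 1*(-5))/3 = 7/3 + (-32 + 5)/3 = 7/3 + (⅓)*(-27) = 7/3 - 9 = -20/3 ≈ -6.6667)
((-19451 + 21257) + 26165)*((K*106 + 19) - 16728) = ((-19451 + 21257) + 26165)*((-20/3*106 + 19) - 16728) = (1806 + 26165)*((-2120/3 + 19) - 16728) = 27971*(-2063/3 - 16728) = 27971*(-52247/3) = -1461400837/3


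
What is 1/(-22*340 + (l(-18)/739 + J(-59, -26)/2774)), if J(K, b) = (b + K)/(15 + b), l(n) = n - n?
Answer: -30514/228244635 ≈ -0.00013369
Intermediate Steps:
l(n) = 0
J(K, b) = (K + b)/(15 + b)
1/(-22*340 + (l(-18)/739 + J(-59, -26)/2774)) = 1/(-22*340 + (0/739 + ((-59 - 26)/(15 - 26))/2774)) = 1/(-7480 + (0*(1/739) + (-85/(-11))*(1/2774))) = 1/(-7480 + (0 - 1/11*(-85)*(1/2774))) = 1/(-7480 + (0 + (85/11)*(1/2774))) = 1/(-7480 + (0 + 85/30514)) = 1/(-7480 + 85/30514) = 1/(-228244635/30514) = -30514/228244635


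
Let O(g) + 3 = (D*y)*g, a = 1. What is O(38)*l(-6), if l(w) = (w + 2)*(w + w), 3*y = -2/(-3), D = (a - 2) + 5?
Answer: 4432/3 ≈ 1477.3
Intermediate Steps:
D = 4 (D = (1 - 2) + 5 = -1 + 5 = 4)
y = 2/9 (y = (-2/(-3))/3 = (-2*(-⅓))/3 = (⅓)*(⅔) = 2/9 ≈ 0.22222)
l(w) = 2*w*(2 + w) (l(w) = (2 + w)*(2*w) = 2*w*(2 + w))
O(g) = -3 + 8*g/9 (O(g) = -3 + (4*(2/9))*g = -3 + 8*g/9)
O(38)*l(-6) = (-3 + (8/9)*38)*(2*(-6)*(2 - 6)) = (-3 + 304/9)*(2*(-6)*(-4)) = (277/9)*48 = 4432/3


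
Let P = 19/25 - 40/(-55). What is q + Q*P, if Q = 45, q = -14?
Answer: 2911/55 ≈ 52.927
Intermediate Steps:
P = 409/275 (P = 19*(1/25) - 40*(-1/55) = 19/25 + 8/11 = 409/275 ≈ 1.4873)
q + Q*P = -14 + 45*(409/275) = -14 + 3681/55 = 2911/55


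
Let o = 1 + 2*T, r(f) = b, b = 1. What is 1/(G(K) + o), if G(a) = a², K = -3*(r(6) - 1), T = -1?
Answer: -1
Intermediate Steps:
r(f) = 1
K = 0 (K = -3*(1 - 1) = -3*0 = 0)
o = -1 (o = 1 + 2*(-1) = 1 - 2 = -1)
1/(G(K) + o) = 1/(0² - 1) = 1/(0 - 1) = 1/(-1) = -1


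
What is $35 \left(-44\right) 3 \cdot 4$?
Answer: $-18480$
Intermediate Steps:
$35 \left(-44\right) 3 \cdot 4 = \left(-1540\right) 12 = -18480$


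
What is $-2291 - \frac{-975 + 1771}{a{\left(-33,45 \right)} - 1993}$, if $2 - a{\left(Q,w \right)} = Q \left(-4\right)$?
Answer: $- \frac{4862997}{2123} \approx -2290.6$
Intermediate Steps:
$a{\left(Q,w \right)} = 2 + 4 Q$ ($a{\left(Q,w \right)} = 2 - Q \left(-4\right) = 2 - - 4 Q = 2 + 4 Q$)
$-2291 - \frac{-975 + 1771}{a{\left(-33,45 \right)} - 1993} = -2291 - \frac{-975 + 1771}{\left(2 + 4 \left(-33\right)\right) - 1993} = -2291 - \frac{796}{\left(2 - 132\right) - 1993} = -2291 - \frac{796}{-130 - 1993} = -2291 - \frac{796}{-2123} = -2291 - 796 \left(- \frac{1}{2123}\right) = -2291 - - \frac{796}{2123} = -2291 + \frac{796}{2123} = - \frac{4862997}{2123}$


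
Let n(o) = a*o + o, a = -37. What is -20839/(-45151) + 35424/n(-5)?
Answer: 44532779/225755 ≈ 197.26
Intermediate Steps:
n(o) = -36*o (n(o) = -37*o + o = -36*o)
-20839/(-45151) + 35424/n(-5) = -20839/(-45151) + 35424/((-36*(-5))) = -20839*(-1/45151) + 35424/180 = 20839/45151 + 35424*(1/180) = 20839/45151 + 984/5 = 44532779/225755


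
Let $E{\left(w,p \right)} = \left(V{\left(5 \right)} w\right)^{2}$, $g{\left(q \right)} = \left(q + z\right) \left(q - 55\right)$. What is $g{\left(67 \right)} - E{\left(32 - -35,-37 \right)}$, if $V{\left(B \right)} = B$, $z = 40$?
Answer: $-110941$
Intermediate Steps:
$g{\left(q \right)} = \left(-55 + q\right) \left(40 + q\right)$ ($g{\left(q \right)} = \left(q + 40\right) \left(q - 55\right) = \left(40 + q\right) \left(-55 + q\right) = \left(-55 + q\right) \left(40 + q\right)$)
$E{\left(w,p \right)} = 25 w^{2}$ ($E{\left(w,p \right)} = \left(5 w\right)^{2} = 25 w^{2}$)
$g{\left(67 \right)} - E{\left(32 - -35,-37 \right)} = \left(-2200 + 67^{2} - 1005\right) - 25 \left(32 - -35\right)^{2} = \left(-2200 + 4489 - 1005\right) - 25 \left(32 + 35\right)^{2} = 1284 - 25 \cdot 67^{2} = 1284 - 25 \cdot 4489 = 1284 - 112225 = -110941$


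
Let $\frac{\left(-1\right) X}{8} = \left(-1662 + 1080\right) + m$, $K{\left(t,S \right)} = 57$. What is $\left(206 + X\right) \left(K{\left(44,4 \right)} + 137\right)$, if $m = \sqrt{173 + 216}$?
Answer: $943228 - 1552 \sqrt{389} \approx 9.1262 \cdot 10^{5}$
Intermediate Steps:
$m = \sqrt{389} \approx 19.723$
$X = 4656 - 8 \sqrt{389}$ ($X = - 8 \left(\left(-1662 + 1080\right) + \sqrt{389}\right) = - 8 \left(-582 + \sqrt{389}\right) = 4656 - 8 \sqrt{389} \approx 4498.2$)
$\left(206 + X\right) \left(K{\left(44,4 \right)} + 137\right) = \left(206 + \left(4656 - 8 \sqrt{389}\right)\right) \left(57 + 137\right) = \left(4862 - 8 \sqrt{389}\right) 194 = 943228 - 1552 \sqrt{389}$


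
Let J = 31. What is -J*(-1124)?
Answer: 34844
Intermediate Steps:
-J*(-1124) = -31*(-1124) = -1*(-34844) = 34844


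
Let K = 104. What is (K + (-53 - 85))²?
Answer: 1156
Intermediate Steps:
(K + (-53 - 85))² = (104 + (-53 - 85))² = (104 - 138)² = (-34)² = 1156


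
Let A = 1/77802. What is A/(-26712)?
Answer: -1/2078247024 ≈ -4.8118e-10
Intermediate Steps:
A = 1/77802 ≈ 1.2853e-5
A/(-26712) = (1/77802)/(-26712) = (1/77802)*(-1/26712) = -1/2078247024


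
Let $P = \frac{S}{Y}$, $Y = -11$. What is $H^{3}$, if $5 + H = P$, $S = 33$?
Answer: $-512$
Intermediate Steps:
$P = -3$ ($P = \frac{33}{-11} = 33 \left(- \frac{1}{11}\right) = -3$)
$H = -8$ ($H = -5 - 3 = -8$)
$H^{3} = \left(-8\right)^{3} = -512$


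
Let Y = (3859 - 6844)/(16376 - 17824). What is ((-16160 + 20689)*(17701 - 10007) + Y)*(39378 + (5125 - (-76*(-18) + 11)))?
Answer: 543979002401173/362 ≈ 1.5027e+12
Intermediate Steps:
Y = 2985/1448 (Y = -2985/(-1448) = -2985*(-1/1448) = 2985/1448 ≈ 2.0615)
((-16160 + 20689)*(17701 - 10007) + Y)*(39378 + (5125 - (-76*(-18) + 11))) = ((-16160 + 20689)*(17701 - 10007) + 2985/1448)*(39378 + (5125 - (-76*(-18) + 11))) = (4529*7694 + 2985/1448)*(39378 + (5125 - (1368 + 11))) = (34846126 + 2985/1448)*(39378 + (5125 - 1*1379)) = 50457193433*(39378 + (5125 - 1379))/1448 = 50457193433*(39378 + 3746)/1448 = (50457193433/1448)*43124 = 543979002401173/362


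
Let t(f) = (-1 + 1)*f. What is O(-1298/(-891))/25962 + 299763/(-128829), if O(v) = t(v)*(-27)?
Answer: -99921/42943 ≈ -2.3268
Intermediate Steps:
t(f) = 0 (t(f) = 0*f = 0)
O(v) = 0 (O(v) = 0*(-27) = 0)
O(-1298/(-891))/25962 + 299763/(-128829) = 0/25962 + 299763/(-128829) = 0*(1/25962) + 299763*(-1/128829) = 0 - 99921/42943 = -99921/42943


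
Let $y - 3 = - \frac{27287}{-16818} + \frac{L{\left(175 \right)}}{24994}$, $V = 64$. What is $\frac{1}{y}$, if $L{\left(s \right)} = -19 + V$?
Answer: $\frac{105087273}{485953841} \approx 0.21625$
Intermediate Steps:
$L{\left(s \right)} = 45$ ($L{\left(s \right)} = -19 + 64 = 45$)
$y = \frac{485953841}{105087273}$ ($y = 3 + \left(- \frac{27287}{-16818} + \frac{45}{24994}\right) = 3 + \left(\left(-27287\right) \left(- \frac{1}{16818}\right) + 45 \cdot \frac{1}{24994}\right) = 3 + \left(\frac{27287}{16818} + \frac{45}{24994}\right) = 3 + \frac{170692022}{105087273} = \frac{485953841}{105087273} \approx 4.6243$)
$\frac{1}{y} = \frac{1}{\frac{485953841}{105087273}} = \frac{105087273}{485953841}$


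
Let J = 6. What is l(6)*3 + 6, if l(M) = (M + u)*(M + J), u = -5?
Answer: 42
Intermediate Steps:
l(M) = (-5 + M)*(6 + M) (l(M) = (M - 5)*(M + 6) = (-5 + M)*(6 + M))
l(6)*3 + 6 = (-30 + 6 + 6**2)*3 + 6 = (-30 + 6 + 36)*3 + 6 = 12*3 + 6 = 36 + 6 = 42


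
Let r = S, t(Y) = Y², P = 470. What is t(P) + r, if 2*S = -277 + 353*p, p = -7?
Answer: 219526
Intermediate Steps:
S = -1374 (S = (-277 + 353*(-7))/2 = (-277 - 2471)/2 = (½)*(-2748) = -1374)
r = -1374
t(P) + r = 470² - 1374 = 220900 - 1374 = 219526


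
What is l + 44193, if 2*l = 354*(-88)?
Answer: 28617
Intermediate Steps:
l = -15576 (l = (354*(-88))/2 = (1/2)*(-31152) = -15576)
l + 44193 = -15576 + 44193 = 28617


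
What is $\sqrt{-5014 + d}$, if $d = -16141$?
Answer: $i \sqrt{21155} \approx 145.45 i$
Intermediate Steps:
$\sqrt{-5014 + d} = \sqrt{-5014 - 16141} = \sqrt{-21155} = i \sqrt{21155}$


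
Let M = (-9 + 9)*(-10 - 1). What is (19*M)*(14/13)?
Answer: 0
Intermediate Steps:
M = 0 (M = 0*(-11) = 0)
(19*M)*(14/13) = (19*0)*(14/13) = 0*(14*(1/13)) = 0*(14/13) = 0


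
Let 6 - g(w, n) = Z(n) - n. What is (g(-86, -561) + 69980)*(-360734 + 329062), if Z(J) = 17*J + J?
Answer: -2518652456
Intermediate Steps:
Z(J) = 18*J
g(w, n) = 6 - 17*n (g(w, n) = 6 - (18*n - n) = 6 - 17*n)
(g(-86, -561) + 69980)*(-360734 + 329062) = ((6 - 17*(-561)) + 69980)*(-360734 + 329062) = ((6 + 9537) + 69980)*(-31672) = (9543 + 69980)*(-31672) = 79523*(-31672) = -2518652456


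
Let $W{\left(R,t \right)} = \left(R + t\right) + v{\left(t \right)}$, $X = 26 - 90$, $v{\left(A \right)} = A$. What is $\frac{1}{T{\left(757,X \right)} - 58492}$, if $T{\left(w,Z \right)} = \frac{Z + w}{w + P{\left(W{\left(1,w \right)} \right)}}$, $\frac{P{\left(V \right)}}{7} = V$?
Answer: $- \frac{11362}{664585411} \approx -1.7096 \cdot 10^{-5}$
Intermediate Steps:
$X = -64$ ($X = 26 - 90 = -64$)
$W{\left(R,t \right)} = R + 2 t$ ($W{\left(R,t \right)} = \left(R + t\right) + t = R + 2 t$)
$P{\left(V \right)} = 7 V$
$T{\left(w,Z \right)} = \frac{Z + w}{7 + 15 w}$ ($T{\left(w,Z \right)} = \frac{Z + w}{w + 7 \left(1 + 2 w\right)} = \frac{Z + w}{w + \left(7 + 14 w\right)} = \frac{Z + w}{7 + 15 w}$)
$\frac{1}{T{\left(757,X \right)} - 58492} = \frac{1}{\frac{-64 + 757}{7 + 15 \cdot 757} - 58492} = \frac{1}{\frac{1}{7 + 11355} \cdot 693 - 58492} = \frac{1}{\frac{1}{11362} \cdot 693 - 58492} = \frac{1}{\frac{693}{11362} - 58492} = \frac{1}{- \frac{664585411}{11362}} = - \frac{11362}{664585411}$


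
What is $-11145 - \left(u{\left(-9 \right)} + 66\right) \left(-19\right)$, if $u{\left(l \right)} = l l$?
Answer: $-8352$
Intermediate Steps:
$u{\left(l \right)} = l^{2}$
$-11145 - \left(u{\left(-9 \right)} + 66\right) \left(-19\right) = -11145 - \left(\left(-9\right)^{2} + 66\right) \left(-19\right) = -11145 - \left(81 + 66\right) \left(-19\right) = -11145 - 147 \left(-19\right) = -11145 - -2793 = -11145 + 2793 = -8352$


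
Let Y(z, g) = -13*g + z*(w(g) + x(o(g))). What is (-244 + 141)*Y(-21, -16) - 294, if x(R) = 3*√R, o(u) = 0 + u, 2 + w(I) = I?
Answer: -60652 + 25956*I ≈ -60652.0 + 25956.0*I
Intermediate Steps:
w(I) = -2 + I
o(u) = u
Y(z, g) = -13*g + z*(-2 + g + 3*√g) (Y(z, g) = -13*g + z*((-2 + g) + 3*√g) = -13*g + z*(-2 + g + 3*√g))
(-244 + 141)*Y(-21, -16) - 294 = (-244 + 141)*(-13*(-16) - 21*(-2 - 16) + 3*(-21)*√(-16)) - 294 = -103*(208 - 21*(-18) + 3*(-21)*(4*I)) - 294 = -103*(208 + 378 - 252*I) - 294 = -103*(586 - 252*I) - 294 = (-60358 + 25956*I) - 294 = -60652 + 25956*I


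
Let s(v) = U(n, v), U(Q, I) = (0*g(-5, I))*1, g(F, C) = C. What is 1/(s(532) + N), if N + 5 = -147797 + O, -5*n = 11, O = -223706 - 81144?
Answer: -1/452652 ≈ -2.2092e-6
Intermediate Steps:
O = -304850
n = -11/5 (n = -⅕*11 = -11/5 ≈ -2.2000)
U(Q, I) = 0 (U(Q, I) = (0*I)*1 = 0*1 = 0)
s(v) = 0
N = -452652 (N = -5 + (-147797 - 304850) = -5 - 452647 = -452652)
1/(s(532) + N) = 1/(0 - 452652) = 1/(-452652) = -1/452652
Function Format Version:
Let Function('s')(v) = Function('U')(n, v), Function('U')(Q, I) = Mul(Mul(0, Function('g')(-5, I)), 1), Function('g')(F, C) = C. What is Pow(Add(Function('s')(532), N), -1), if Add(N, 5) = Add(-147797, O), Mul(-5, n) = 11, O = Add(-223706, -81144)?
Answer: Rational(-1, 452652) ≈ -2.2092e-6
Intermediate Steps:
O = -304850
n = Rational(-11, 5) (n = Mul(Rational(-1, 5), 11) = Rational(-11, 5) ≈ -2.2000)
Function('U')(Q, I) = 0 (Function('U')(Q, I) = Mul(Mul(0, I), 1) = Mul(0, 1) = 0)
Function('s')(v) = 0
N = -452652 (N = Add(-5, Add(-147797, -304850)) = Add(-5, -452647) = -452652)
Pow(Add(Function('s')(532), N), -1) = Pow(Add(0, -452652), -1) = Pow(-452652, -1) = Rational(-1, 452652)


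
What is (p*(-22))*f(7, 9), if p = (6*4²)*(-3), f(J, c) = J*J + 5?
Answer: 342144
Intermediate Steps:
f(J, c) = 5 + J² (f(J, c) = J² + 5 = 5 + J²)
p = -288 (p = (6*16)*(-3) = 96*(-3) = -288)
(p*(-22))*f(7, 9) = (-288*(-22))*(5 + 7²) = 6336*(5 + 49) = 6336*54 = 342144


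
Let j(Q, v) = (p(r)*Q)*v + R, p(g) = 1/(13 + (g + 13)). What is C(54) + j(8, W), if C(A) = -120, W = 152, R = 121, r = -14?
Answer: 307/3 ≈ 102.33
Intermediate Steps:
p(g) = 1/(26 + g) (p(g) = 1/(13 + (13 + g)) = 1/(26 + g))
j(Q, v) = 121 + Q*v/12 (j(Q, v) = (Q/(26 - 14))*v + 121 = (Q/12)*v + 121 = Q*v/12 + 121 = 121 + Q*v/12)
C(54) + j(8, W) = -120 + (121 + (1/12)*8*152) = -120 + (121 + 304/3) = -120 + 667/3 = 307/3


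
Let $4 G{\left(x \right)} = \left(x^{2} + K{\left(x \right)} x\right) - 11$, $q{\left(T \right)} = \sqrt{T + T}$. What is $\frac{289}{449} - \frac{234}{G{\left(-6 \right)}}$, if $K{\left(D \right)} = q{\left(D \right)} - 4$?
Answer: $\frac{- 406103 i + 3468 \sqrt{3}}{449 \left(12 \sqrt{3} + 49 i\right)} \approx -15.546 - 6.8671 i$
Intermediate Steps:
$q{\left(T \right)} = \sqrt{2} \sqrt{T}$ ($q{\left(T \right)} = \sqrt{2 T} = \sqrt{2} \sqrt{T}$)
$K{\left(D \right)} = -4 + \sqrt{2} \sqrt{D}$ ($K{\left(D \right)} = \sqrt{2} \sqrt{D} - 4 = -4 + \sqrt{2} \sqrt{D}$)
$G{\left(x \right)} = - \frac{11}{4} + \frac{x^{2}}{4} + \frac{x \left(-4 + \sqrt{2} \sqrt{x}\right)}{4}$ ($G{\left(x \right)} = \frac{\left(x^{2} + \left(-4 + \sqrt{2} \sqrt{x}\right) x\right) - 11}{4} = \frac{\left(x^{2} + x \left(-4 + \sqrt{2} \sqrt{x}\right)\right) - 11}{4} = \frac{-11 + x^{2} + x \left(-4 + \sqrt{2} \sqrt{x}\right)}{4} = - \frac{11}{4} + \frac{x^{2}}{4} + \frac{x \left(-4 + \sqrt{2} \sqrt{x}\right)}{4}$)
$\frac{289}{449} - \frac{234}{G{\left(-6 \right)}} = \frac{289}{449} - \frac{234}{- \frac{11}{4} + \frac{\left(-6\right)^{2}}{4} + \frac{1}{4} \left(-6\right) \left(-4 + \sqrt{2} \sqrt{-6}\right)} = 289 \cdot \frac{1}{449} - \frac{234}{- \frac{11}{4} + \frac{1}{4} \cdot 36 + \frac{1}{4} \left(-6\right) \left(-4 + \sqrt{2} i \sqrt{6}\right)} = \frac{289}{449} - \frac{234}{- \frac{11}{4} + 9 + \frac{1}{4} \left(-6\right) \left(-4 + 2 i \sqrt{3}\right)} = \frac{289}{449} - \frac{234}{- \frac{11}{4} + 9 + \left(6 - 3 i \sqrt{3}\right)} = \frac{289}{449} - \frac{234}{\frac{49}{4} - 3 i \sqrt{3}}$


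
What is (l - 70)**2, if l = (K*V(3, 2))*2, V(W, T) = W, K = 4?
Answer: 2116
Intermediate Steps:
l = 24 (l = (4*3)*2 = 12*2 = 24)
(l - 70)**2 = (24 - 70)**2 = (-46)**2 = 2116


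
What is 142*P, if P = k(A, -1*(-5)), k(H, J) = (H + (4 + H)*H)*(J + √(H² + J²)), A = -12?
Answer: 214704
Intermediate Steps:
k(H, J) = (H + H*(4 + H))*(J + √(H² + J²))
P = 1512 (P = -12*(5*(-1*(-5)) + 5*√((-12)² + (-1*(-5))²) - (-12)*(-5) - 12*√((-12)² + (-1*(-5))²)) = -12*(5*5 + 5*√(144 + 5²) - 12*5 - 12*√(144 + 5²)) = -12*(25 + 5*√(144 + 25) - 60 - 12*√(144 + 25)) = -12*(25 + 5*√169 - 60 - 12*√169) = -12*(25 + 5*13 - 60 - 12*13) = -12*(25 + 65 - 60 - 156) = -12*(-126) = 1512)
142*P = 142*1512 = 214704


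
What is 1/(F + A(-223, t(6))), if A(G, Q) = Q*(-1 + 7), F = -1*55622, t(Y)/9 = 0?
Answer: -1/55622 ≈ -1.7978e-5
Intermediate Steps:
t(Y) = 0 (t(Y) = 9*0 = 0)
F = -55622
A(G, Q) = 6*Q (A(G, Q) = Q*6 = 6*Q)
1/(F + A(-223, t(6))) = 1/(-55622 + 6*0) = 1/(-55622 + 0) = 1/(-55622) = -1/55622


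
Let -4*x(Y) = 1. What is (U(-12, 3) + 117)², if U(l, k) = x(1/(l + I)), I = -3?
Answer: 218089/16 ≈ 13631.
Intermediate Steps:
x(Y) = -¼ (x(Y) = -¼*1 = -¼)
U(l, k) = -¼
(U(-12, 3) + 117)² = (-¼ + 117)² = (467/4)² = 218089/16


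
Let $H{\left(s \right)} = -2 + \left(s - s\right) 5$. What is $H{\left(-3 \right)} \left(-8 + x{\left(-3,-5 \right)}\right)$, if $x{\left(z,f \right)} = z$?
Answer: $22$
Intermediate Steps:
$H{\left(s \right)} = -2$ ($H{\left(s \right)} = -2 + 0 \cdot 5 = -2 + 0 = -2$)
$H{\left(-3 \right)} \left(-8 + x{\left(-3,-5 \right)}\right) = - 2 \left(-8 - 3\right) = \left(-2\right) \left(-11\right) = 22$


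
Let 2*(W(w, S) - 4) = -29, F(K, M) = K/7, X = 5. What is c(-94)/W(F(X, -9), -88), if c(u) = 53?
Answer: -106/21 ≈ -5.0476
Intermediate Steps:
F(K, M) = K/7 (F(K, M) = K*(⅐) = K/7)
W(w, S) = -21/2 (W(w, S) = 4 + (½)*(-29) = 4 - 29/2 = -21/2)
c(-94)/W(F(X, -9), -88) = 53/(-21/2) = 53*(-2/21) = -106/21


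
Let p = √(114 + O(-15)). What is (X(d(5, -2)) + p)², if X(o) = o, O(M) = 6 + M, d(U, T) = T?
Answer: (2 - √105)² ≈ 68.012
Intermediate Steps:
p = √105 (p = √(114 + (6 - 15)) = √(114 - 9) = √105 ≈ 10.247)
(X(d(5, -2)) + p)² = (-2 + √105)²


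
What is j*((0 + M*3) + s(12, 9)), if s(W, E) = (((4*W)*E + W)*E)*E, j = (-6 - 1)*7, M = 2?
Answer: -1762530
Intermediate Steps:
j = -49 (j = -7*7 = -49)
s(W, E) = E**2*(W + 4*E*W) (s(W, E) = ((4*E*W + W)*E)*E = ((W + 4*E*W)*E)*E = (E*(W + 4*E*W))*E = E**2*(W + 4*E*W))
j*((0 + M*3) + s(12, 9)) = -49*((0 + 2*3) + 12*9**2*(1 + 4*9)) = -49*((0 + 6) + 12*81*(1 + 36)) = -49*(6 + 12*81*37) = -49*(6 + 35964) = -49*35970 = -1762530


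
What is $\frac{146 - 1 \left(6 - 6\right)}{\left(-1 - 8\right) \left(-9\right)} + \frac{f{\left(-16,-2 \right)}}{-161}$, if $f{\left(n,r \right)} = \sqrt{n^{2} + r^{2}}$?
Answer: $\frac{146}{81} - \frac{2 \sqrt{65}}{161} \approx 1.7023$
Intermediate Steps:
$\frac{146 - 1 \left(6 - 6\right)}{\left(-1 - 8\right) \left(-9\right)} + \frac{f{\left(-16,-2 \right)}}{-161} = \frac{146 - 1 \left(6 - 6\right)}{\left(-1 - 8\right) \left(-9\right)} + \frac{\sqrt{\left(-16\right)^{2} + \left(-2\right)^{2}}}{-161} = \frac{146 - 1 \cdot 0}{\left(-9\right) \left(-9\right)} + \sqrt{256 + 4} \left(- \frac{1}{161}\right) = \frac{146 - 0}{81} + \sqrt{260} \left(- \frac{1}{161}\right) = \left(146 + 0\right) \frac{1}{81} + 2 \sqrt{65} \left(- \frac{1}{161}\right) = 146 \cdot \frac{1}{81} - \frac{2 \sqrt{65}}{161} = \frac{146}{81} - \frac{2 \sqrt{65}}{161}$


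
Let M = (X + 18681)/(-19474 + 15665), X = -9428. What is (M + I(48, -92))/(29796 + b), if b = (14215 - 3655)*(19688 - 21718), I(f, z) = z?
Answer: 359681/81539278236 ≈ 4.4111e-6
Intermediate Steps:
b = -21436800 (b = 10560*(-2030) = -21436800)
M = -9253/3809 (M = (-9428 + 18681)/(-19474 + 15665) = 9253/(-3809) = 9253*(-1/3809) = -9253/3809 ≈ -2.4292)
(M + I(48, -92))/(29796 + b) = (-9253/3809 - 92)/(29796 - 21436800) = -359681/3809/(-21407004) = -359681/3809*(-1/21407004) = 359681/81539278236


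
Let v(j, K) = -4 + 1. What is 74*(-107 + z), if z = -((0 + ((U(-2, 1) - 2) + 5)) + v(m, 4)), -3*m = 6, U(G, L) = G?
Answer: -7770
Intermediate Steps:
m = -2 (m = -⅓*6 = -2)
v(j, K) = -3
z = 2 (z = -((0 + ((-2 - 2) + 5)) - 3) = -((0 + (-4 + 5)) - 3) = -((0 + 1) - 3) = -(1 - 3) = -1*(-2) = 2)
74*(-107 + z) = 74*(-107 + 2) = 74*(-105) = -7770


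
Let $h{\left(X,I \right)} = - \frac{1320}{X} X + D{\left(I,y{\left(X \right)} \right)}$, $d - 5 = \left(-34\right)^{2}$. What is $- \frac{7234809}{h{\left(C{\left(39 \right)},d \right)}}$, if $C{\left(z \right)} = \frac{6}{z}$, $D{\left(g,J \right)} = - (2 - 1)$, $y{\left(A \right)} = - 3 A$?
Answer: $\frac{7234809}{1321} \approx 5476.8$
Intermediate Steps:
$d = 1161$ ($d = 5 + \left(-34\right)^{2} = 5 + 1156 = 1161$)
$D{\left(g,J \right)} = -1$ ($D{\left(g,J \right)} = \left(-1\right) 1 = -1$)
$h{\left(X,I \right)} = -1321$ ($h{\left(X,I \right)} = - \frac{1320}{X} X - 1 = -1320 - 1 = -1321$)
$- \frac{7234809}{h{\left(C{\left(39 \right)},d \right)}} = - \frac{7234809}{-1321} = \left(-7234809\right) \left(- \frac{1}{1321}\right) = \frac{7234809}{1321}$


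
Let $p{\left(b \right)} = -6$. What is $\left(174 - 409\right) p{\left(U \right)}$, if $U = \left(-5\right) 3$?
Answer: $1410$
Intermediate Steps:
$U = -15$
$\left(174 - 409\right) p{\left(U \right)} = \left(174 - 409\right) \left(-6\right) = \left(-235\right) \left(-6\right) = 1410$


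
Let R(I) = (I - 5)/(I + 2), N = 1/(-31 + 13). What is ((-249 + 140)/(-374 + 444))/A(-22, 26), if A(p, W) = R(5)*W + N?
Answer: 981/35 ≈ 28.029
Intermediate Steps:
N = -1/18 (N = 1/(-18) = -1/18 ≈ -0.055556)
R(I) = (-5 + I)/(2 + I)
A(p, W) = -1/18 (A(p, W) = ((-5 + 5)/(2 + 5))*W - 1/18 = (0/7)*W - 1/18 = ((1/7)*0)*W - 1/18 = 0*W - 1/18 = 0 - 1/18 = -1/18)
((-249 + 140)/(-374 + 444))/A(-22, 26) = ((-249 + 140)/(-374 + 444))/(-1/18) = -109/70*(-18) = 981/35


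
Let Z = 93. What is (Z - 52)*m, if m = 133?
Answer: 5453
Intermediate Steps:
(Z - 52)*m = (93 - 52)*133 = 41*133 = 5453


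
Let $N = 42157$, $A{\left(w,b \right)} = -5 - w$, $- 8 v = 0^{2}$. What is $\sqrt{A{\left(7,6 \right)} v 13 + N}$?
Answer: $\sqrt{42157} \approx 205.32$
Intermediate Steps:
$v = 0$ ($v = - \frac{0^{2}}{8} = \left(- \frac{1}{8}\right) 0 = 0$)
$\sqrt{A{\left(7,6 \right)} v 13 + N} = \sqrt{\left(-5 - 7\right) 0 \cdot 13 + 42157} = \sqrt{\left(-12\right) 0 \cdot 13 + 42157} = \sqrt{0 \cdot 13 + 42157} = \sqrt{0 + 42157} = \sqrt{42157}$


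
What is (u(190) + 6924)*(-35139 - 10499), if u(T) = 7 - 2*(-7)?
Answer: -316955910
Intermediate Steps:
u(T) = 21 (u(T) = 7 + 14 = 21)
(u(190) + 6924)*(-35139 - 10499) = (21 + 6924)*(-35139 - 10499) = 6945*(-45638) = -316955910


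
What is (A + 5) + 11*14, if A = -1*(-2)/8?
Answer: 637/4 ≈ 159.25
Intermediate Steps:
A = ¼ (A = 2*(⅛) = ¼ ≈ 0.25000)
(A + 5) + 11*14 = (¼ + 5) + 11*14 = 21/4 + 154 = 637/4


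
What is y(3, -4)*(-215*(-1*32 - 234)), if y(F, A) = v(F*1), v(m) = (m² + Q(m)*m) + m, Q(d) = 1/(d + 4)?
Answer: 710790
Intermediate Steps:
Q(d) = 1/(4 + d)
v(m) = m + m² + m/(4 + m) (v(m) = (m² + m/(4 + m)) + m = m + m² + m/(4 + m))
y(F, A) = F*(1 + (1 + F)*(4 + F))/(4 + F) (y(F, A) = (F*1)*(1 + (1 + F*1)*(4 + F*1))/(4 + F*1) = F*(1 + (1 + F)*(4 + F))/(4 + F))
y(3, -4)*(-215*(-1*32 - 234)) = (3*(1 + (1 + 3)*(4 + 3))/(4 + 3))*(-215*(-1*32 - 234)) = (3*(1 + 4*7)/7)*(-215*(-32 - 234)) = (3*(⅐)*(1 + 28))*(-215*(-266)) = (3*(⅐)*29)*57190 = (87/7)*57190 = 710790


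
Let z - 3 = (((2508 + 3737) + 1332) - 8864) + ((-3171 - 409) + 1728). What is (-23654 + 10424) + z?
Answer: -16366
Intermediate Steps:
z = -3136 (z = 3 + ((((2508 + 3737) + 1332) - 8864) + ((-3171 - 409) + 1728)) = 3 + (((6245 + 1332) - 8864) + (-3580 + 1728)) = 3 + ((7577 - 8864) - 1852) = 3 + (-1287 - 1852) = 3 - 3139 = -3136)
(-23654 + 10424) + z = (-23654 + 10424) - 3136 = -13230 - 3136 = -16366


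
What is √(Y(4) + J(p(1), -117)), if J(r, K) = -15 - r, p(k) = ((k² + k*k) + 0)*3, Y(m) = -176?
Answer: I*√197 ≈ 14.036*I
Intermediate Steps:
p(k) = 6*k² (p(k) = ((k² + k²) + 0)*3 = (2*k² + 0)*3 = (2*k²)*3 = 6*k²)
√(Y(4) + J(p(1), -117)) = √(-176 + (-15 - 6*1²)) = √(-176 + (-15 - 6)) = √(-176 - 21) = √(-197) = I*√197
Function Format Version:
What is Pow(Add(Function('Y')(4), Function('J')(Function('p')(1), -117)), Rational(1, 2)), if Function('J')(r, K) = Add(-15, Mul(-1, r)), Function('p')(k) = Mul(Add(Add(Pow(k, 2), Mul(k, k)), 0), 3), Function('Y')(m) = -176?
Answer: Mul(I, Pow(197, Rational(1, 2))) ≈ Mul(14.036, I)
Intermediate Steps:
Function('p')(k) = Mul(6, Pow(k, 2)) (Function('p')(k) = Mul(Add(Add(Pow(k, 2), Pow(k, 2)), 0), 3) = Mul(Add(Mul(2, Pow(k, 2)), 0), 3) = Mul(Mul(2, Pow(k, 2)), 3) = Mul(6, Pow(k, 2)))
Pow(Add(Function('Y')(4), Function('J')(Function('p')(1), -117)), Rational(1, 2)) = Pow(Add(-176, Add(-15, Mul(-1, Mul(6, Pow(1, 2))))), Rational(1, 2)) = Pow(Add(-176, Add(-15, Mul(-1, Mul(6, 1)))), Rational(1, 2)) = Pow(Add(-176, Add(-15, Mul(-1, 6))), Rational(1, 2)) = Pow(Add(-176, Add(-15, -6)), Rational(1, 2)) = Pow(Add(-176, -21), Rational(1, 2)) = Pow(-197, Rational(1, 2)) = Mul(I, Pow(197, Rational(1, 2)))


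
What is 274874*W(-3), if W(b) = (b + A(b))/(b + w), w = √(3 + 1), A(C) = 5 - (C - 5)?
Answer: -2748740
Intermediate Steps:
A(C) = 10 - C (A(C) = 5 - (-5 + C) = 5 + (5 - C) = 10 - C)
w = 2 (w = √4 = 2)
W(b) = 10/(2 + b) (W(b) = (b + (10 - b))/(b + 2) = 10/(2 + b))
274874*W(-3) = 274874*(10/(2 - 3)) = 274874*(10/(-1)) = 274874*(10*(-1)) = 274874*(-10) = -2748740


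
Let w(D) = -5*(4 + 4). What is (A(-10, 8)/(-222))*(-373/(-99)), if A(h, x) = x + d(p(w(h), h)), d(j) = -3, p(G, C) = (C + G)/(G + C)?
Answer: -1865/21978 ≈ -0.084858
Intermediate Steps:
w(D) = -40 (w(D) = -5*8 = -40)
p(G, C) = 1 (p(G, C) = (C + G)/(C + G) = 1)
A(h, x) = -3 + x (A(h, x) = x - 3 = -3 + x)
(A(-10, 8)/(-222))*(-373/(-99)) = ((-3 + 8)/(-222))*(-373/(-99)) = (5*(-1/222))*(-373*(-1/99)) = -5/222*373/99 = -1865/21978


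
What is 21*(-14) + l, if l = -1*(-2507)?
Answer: 2213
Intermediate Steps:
l = 2507
21*(-14) + l = 21*(-14) + 2507 = -294 + 2507 = 2213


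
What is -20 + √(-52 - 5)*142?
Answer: -20 + 142*I*√57 ≈ -20.0 + 1072.1*I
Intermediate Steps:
-20 + √(-52 - 5)*142 = -20 + √(-57)*142 = -20 + (I*√57)*142 = -20 + 142*I*√57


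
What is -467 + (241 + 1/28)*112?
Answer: 26529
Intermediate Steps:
-467 + (241 + 1/28)*112 = -467 + (6749/28)*112 = -467 + 26996 = 26529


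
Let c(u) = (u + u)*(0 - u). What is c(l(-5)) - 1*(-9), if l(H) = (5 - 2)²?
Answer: -153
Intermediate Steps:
l(H) = 9 (l(H) = 3² = 9)
c(u) = -2*u² (c(u) = (2*u)*(-u) = -2*u²)
c(l(-5)) - 1*(-9) = -2*9² - 1*(-9) = -2*81 + 9 = -162 + 9 = -153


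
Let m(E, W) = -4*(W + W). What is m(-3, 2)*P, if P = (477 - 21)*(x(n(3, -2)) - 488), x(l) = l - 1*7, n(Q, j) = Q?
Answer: 3589632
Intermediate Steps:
x(l) = -7 + l (x(l) = l - 7 = -7 + l)
m(E, W) = -8*W
P = -224352 (P = (477 - 21)*((-7 + 3) - 488) = 456*(-4 - 488) = 456*(-492) = -224352)
m(-3, 2)*P = -8*2*(-224352) = -16*(-224352) = 3589632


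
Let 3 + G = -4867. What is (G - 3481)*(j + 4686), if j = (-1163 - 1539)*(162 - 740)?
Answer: -13081357142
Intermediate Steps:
j = 1561756 (j = -2702*(-578) = 1561756)
G = -4870 (G = -3 - 4867 = -4870)
(G - 3481)*(j + 4686) = (-4870 - 3481)*(1561756 + 4686) = -8351*1566442 = -13081357142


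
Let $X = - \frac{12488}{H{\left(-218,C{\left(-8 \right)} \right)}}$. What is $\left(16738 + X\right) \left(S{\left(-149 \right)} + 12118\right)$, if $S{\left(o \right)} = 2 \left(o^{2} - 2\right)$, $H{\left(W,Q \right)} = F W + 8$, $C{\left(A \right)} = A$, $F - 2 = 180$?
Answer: $\frac{9381309443888}{9917} \approx 9.4598 \cdot 10^{8}$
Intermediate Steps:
$F = 182$ ($F = 2 + 180 = 182$)
$H{\left(W,Q \right)} = 8 + 182 W$ ($H{\left(W,Q \right)} = 182 W + 8 = 8 + 182 W$)
$X = \frac{3122}{9917}$ ($X = - \frac{12488}{8 + 182 \left(-218\right)} = - \frac{12488}{8 - 39676} = - \frac{12488}{-39668} = \left(-12488\right) \left(- \frac{1}{39668}\right) = \frac{3122}{9917} \approx 0.31481$)
$S{\left(o \right)} = -4 + 2 o^{2}$ ($S{\left(o \right)} = 2 \left(-2 + o^{2}\right) = -4 + 2 o^{2}$)
$\left(16738 + X\right) \left(S{\left(-149 \right)} + 12118\right) = \left(16738 + \frac{3122}{9917}\right) \left(\left(-4 + 2 \left(-149\right)^{2}\right) + 12118\right) = \frac{165993868 \left(\left(-4 + 2 \cdot 22201\right) + 12118\right)}{9917} = \frac{165993868 \left(\left(-4 + 44402\right) + 12118\right)}{9917} = \frac{165993868 \left(44398 + 12118\right)}{9917} = \frac{165993868}{9917} \cdot 56516 = \frac{9381309443888}{9917}$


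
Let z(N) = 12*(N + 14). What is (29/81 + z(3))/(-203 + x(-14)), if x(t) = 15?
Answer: -16553/15228 ≈ -1.0870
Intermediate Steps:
z(N) = 168 + 12*N (z(N) = 12*(14 + N) = 168 + 12*N)
(29/81 + z(3))/(-203 + x(-14)) = (29/81 + (168 + 12*3))/(-203 + 15) = (29*(1/81) + (168 + 36))/(-188) = (29/81 + 204)*(-1/188) = (16553/81)*(-1/188) = -16553/15228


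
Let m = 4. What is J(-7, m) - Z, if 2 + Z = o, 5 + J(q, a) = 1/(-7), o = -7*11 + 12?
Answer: 433/7 ≈ 61.857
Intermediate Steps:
o = -65 (o = -77 + 12 = -65)
J(q, a) = -36/7 (J(q, a) = -5 + 1/(-7) = -5 - 1/7 = -36/7)
Z = -67 (Z = -2 - 65 = -67)
J(-7, m) - Z = -36/7 - 1*(-67) = -36/7 + 67 = 433/7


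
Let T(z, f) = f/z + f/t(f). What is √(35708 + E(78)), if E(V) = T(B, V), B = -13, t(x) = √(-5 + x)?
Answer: √(190255958 + 5694*√73)/73 ≈ 188.97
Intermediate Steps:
T(z, f) = f/z + f/√(-5 + f) (T(z, f) = f/z + f/(√(-5 + f)) = f/z + f/√(-5 + f))
E(V) = -V/13 + V/√(-5 + V) (E(V) = V/(-13) + V/√(-5 + V) = V*(-1/13) + V/√(-5 + V) = -V/13 + V/√(-5 + V))
√(35708 + E(78)) = √(35708 + (-1/13*78 + 78/√(-5 + 78))) = √(35708 + (-6 + 78/√73)) = √(35708 + (-6 + 78*(√73/73))) = √(35708 + (-6 + 78*√73/73)) = √(35702 + 78*√73/73)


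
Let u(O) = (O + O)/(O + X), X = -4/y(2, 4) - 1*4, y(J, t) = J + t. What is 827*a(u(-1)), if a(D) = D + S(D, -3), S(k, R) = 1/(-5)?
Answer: 10751/85 ≈ 126.48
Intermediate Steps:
S(k, R) = -⅕
X = -14/3 (X = -4/(2 + 4) - 1*4 = -4/6 - 4 = -4*⅙ - 4 = -⅔ - 4 = -14/3 ≈ -4.6667)
u(O) = 2*O/(-14/3 + O) (u(O) = (O + O)/(O - 14/3) = (2*O)/(-14/3 + O) = 2*O/(-14/3 + O))
a(D) = -⅕ + D (a(D) = D - ⅕ = -⅕ + D)
827*a(u(-1)) = 827*(-⅕ + 6*(-1)/(-14 + 3*(-1))) = 827*(-⅕ + 6*(-1)/(-14 - 3)) = 827*(-⅕ + 6*(-1)/(-17)) = 827*(-⅕ + 6*(-1)*(-1/17)) = 827*(-⅕ + 6/17) = 827*(13/85) = 10751/85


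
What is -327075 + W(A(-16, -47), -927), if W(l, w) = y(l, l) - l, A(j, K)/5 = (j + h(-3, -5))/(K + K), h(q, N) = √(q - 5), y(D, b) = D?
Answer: -327075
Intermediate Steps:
h(q, N) = √(-5 + q)
A(j, K) = 5*(j + 2*I*√2)/(2*K) (A(j, K) = 5*((j + √(-5 - 3))/(K + K)) = 5*((j + √(-8))/((2*K))) = 5*((j + 2*I*√2)*(1/(2*K))) = 5*((j + 2*I*√2)/(2*K)) = 5*(j + 2*I*√2)/(2*K))
W(l, w) = 0 (W(l, w) = l - l = 0)
-327075 + W(A(-16, -47), -927) = -327075 + 0 = -327075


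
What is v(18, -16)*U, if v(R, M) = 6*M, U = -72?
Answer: 6912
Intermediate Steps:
v(18, -16)*U = (6*(-16))*(-72) = -96*(-72) = 6912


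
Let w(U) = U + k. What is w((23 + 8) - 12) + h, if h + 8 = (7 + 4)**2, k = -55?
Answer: 77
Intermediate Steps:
w(U) = -55 + U (w(U) = U - 55 = -55 + U)
h = 113 (h = -8 + (7 + 4)**2 = -8 + 11**2 = -8 + 121 = 113)
w((23 + 8) - 12) + h = (-55 + ((23 + 8) - 12)) + 113 = (-55 + (31 - 12)) + 113 = (-55 + 19) + 113 = -36 + 113 = 77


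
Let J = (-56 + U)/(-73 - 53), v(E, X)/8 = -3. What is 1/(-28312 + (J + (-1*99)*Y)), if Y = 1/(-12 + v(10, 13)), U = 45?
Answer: -252/7133909 ≈ -3.5324e-5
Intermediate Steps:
v(E, X) = -24 (v(E, X) = 8*(-3) = -24)
J = 11/126 (J = (-56 + 45)/(-73 - 53) = -11/(-126) = -11*(-1/126) = 11/126 ≈ 0.087302)
Y = -1/36 (Y = 1/(-12 - 24) = 1/(-36) = -1/36 ≈ -0.027778)
1/(-28312 + (J + (-1*99)*Y)) = 1/(-28312 + (11/126 - 1*99*(-1/36))) = 1/(-28312 + (11/126 - 99*(-1/36))) = 1/(-28312 + (11/126 + 11/4)) = 1/(-28312 + 715/252) = 1/(-7133909/252) = -252/7133909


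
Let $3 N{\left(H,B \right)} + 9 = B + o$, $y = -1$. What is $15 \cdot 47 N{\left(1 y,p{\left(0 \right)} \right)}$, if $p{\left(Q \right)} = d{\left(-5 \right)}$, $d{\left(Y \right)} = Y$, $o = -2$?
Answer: $-3760$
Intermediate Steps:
$p{\left(Q \right)} = -5$
$N{\left(H,B \right)} = - \frac{11}{3} + \frac{B}{3}$ ($N{\left(H,B \right)} = -3 + \frac{B - 2}{3} = -3 + \frac{-2 + B}{3} = -3 + \left(- \frac{2}{3} + \frac{B}{3}\right) = - \frac{11}{3} + \frac{B}{3}$)
$15 \cdot 47 N{\left(1 y,p{\left(0 \right)} \right)} = 15 \cdot 47 \left(- \frac{11}{3} + \frac{1}{3} \left(-5\right)\right) = 705 \left(- \frac{11}{3} - \frac{5}{3}\right) = 705 \left(- \frac{16}{3}\right) = -3760$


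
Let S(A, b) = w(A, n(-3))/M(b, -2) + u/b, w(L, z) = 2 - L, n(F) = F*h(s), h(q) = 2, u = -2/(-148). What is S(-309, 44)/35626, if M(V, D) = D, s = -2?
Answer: -506307/115998256 ≈ -0.0043648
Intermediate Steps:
u = 1/74 (u = -2*(-1/148) = 1/74 ≈ 0.013514)
n(F) = 2*F (n(F) = F*2 = 2*F)
S(A, b) = -1 + A/2 + 1/(74*b) (S(A, b) = (2 - A)/(-2) + 1/(74*b) = (2 - A)*(-½) + 1/(74*b) = (-1 + A/2) + 1/(74*b) = -1 + A/2 + 1/(74*b))
S(-309, 44)/35626 = (-1 + (½)*(-309) + (1/74)/44)/35626 = (-1 - 309/2 + (1/74)*(1/44))*(1/35626) = (-1 - 309/2 + 1/3256)*(1/35626) = -506307/3256*1/35626 = -506307/115998256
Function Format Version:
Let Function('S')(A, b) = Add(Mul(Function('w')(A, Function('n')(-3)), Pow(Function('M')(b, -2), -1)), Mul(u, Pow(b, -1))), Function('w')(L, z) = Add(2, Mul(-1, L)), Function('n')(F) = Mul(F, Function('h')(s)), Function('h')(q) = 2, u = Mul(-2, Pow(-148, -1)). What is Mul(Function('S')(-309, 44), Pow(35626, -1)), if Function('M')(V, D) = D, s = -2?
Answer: Rational(-506307, 115998256) ≈ -0.0043648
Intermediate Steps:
u = Rational(1, 74) (u = Mul(-2, Rational(-1, 148)) = Rational(1, 74) ≈ 0.013514)
Function('n')(F) = Mul(2, F) (Function('n')(F) = Mul(F, 2) = Mul(2, F))
Function('S')(A, b) = Add(-1, Mul(Rational(1, 2), A), Mul(Rational(1, 74), Pow(b, -1))) (Function('S')(A, b) = Add(Mul(Add(2, Mul(-1, A)), Pow(-2, -1)), Mul(Rational(1, 74), Pow(b, -1))) = Add(Mul(Add(2, Mul(-1, A)), Rational(-1, 2)), Mul(Rational(1, 74), Pow(b, -1))) = Add(Add(-1, Mul(Rational(1, 2), A)), Mul(Rational(1, 74), Pow(b, -1))) = Add(-1, Mul(Rational(1, 2), A), Mul(Rational(1, 74), Pow(b, -1))))
Mul(Function('S')(-309, 44), Pow(35626, -1)) = Mul(Add(-1, Mul(Rational(1, 2), -309), Mul(Rational(1, 74), Pow(44, -1))), Pow(35626, -1)) = Mul(Add(-1, Rational(-309, 2), Mul(Rational(1, 74), Rational(1, 44))), Rational(1, 35626)) = Mul(Add(-1, Rational(-309, 2), Rational(1, 3256)), Rational(1, 35626)) = Mul(Rational(-506307, 3256), Rational(1, 35626)) = Rational(-506307, 115998256)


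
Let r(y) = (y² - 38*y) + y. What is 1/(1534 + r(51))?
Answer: 1/2248 ≈ 0.00044484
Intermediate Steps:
r(y) = y² - 37*y
1/(1534 + r(51)) = 1/(1534 + 51*(-37 + 51)) = 1/(1534 + 51*14) = 1/(1534 + 714) = 1/2248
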